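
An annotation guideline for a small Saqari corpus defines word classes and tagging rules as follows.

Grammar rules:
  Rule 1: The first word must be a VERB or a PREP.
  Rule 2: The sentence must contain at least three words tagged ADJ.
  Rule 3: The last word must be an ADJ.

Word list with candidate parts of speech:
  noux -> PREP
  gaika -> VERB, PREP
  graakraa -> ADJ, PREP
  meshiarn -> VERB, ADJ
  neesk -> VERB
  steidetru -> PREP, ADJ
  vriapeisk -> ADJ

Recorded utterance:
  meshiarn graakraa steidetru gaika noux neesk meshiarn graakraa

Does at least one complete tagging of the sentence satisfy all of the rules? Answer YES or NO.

YES

Candidates per position — 1:meshiarn {VERB,ADJ}; 2:graakraa {ADJ,PREP}; 3:steidetru {PREP,ADJ}; 4:gaika {VERB,PREP}; 5:noux {PREP}; 6:neesk {VERB}; 7:meshiarn {VERB,ADJ}; 8:graakraa {ADJ,PREP}.
One satisfying assignment: VERB ADJ PREP VERB PREP VERB ADJ ADJ.
Check: rule 1 ok; rule 2 ok; rule 3 ok.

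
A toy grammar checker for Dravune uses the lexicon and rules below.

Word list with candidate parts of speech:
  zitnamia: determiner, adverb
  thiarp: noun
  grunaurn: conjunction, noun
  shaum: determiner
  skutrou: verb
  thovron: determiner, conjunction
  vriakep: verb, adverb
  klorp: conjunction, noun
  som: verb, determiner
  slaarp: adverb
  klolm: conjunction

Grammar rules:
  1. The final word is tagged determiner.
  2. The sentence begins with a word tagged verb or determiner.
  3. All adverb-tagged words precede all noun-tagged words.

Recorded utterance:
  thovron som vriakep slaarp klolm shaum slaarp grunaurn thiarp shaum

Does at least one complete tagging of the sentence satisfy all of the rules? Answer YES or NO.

YES

Candidates per position — 1:thovron {determiner,conjunction}; 2:som {verb,determiner}; 3:vriakep {verb,adverb}; 4:slaarp {adverb}; 5:klolm {conjunction}; 6:shaum {determiner}; 7:slaarp {adverb}; 8:grunaurn {conjunction,noun}; 9:thiarp {noun}; 10:shaum {determiner}.
One satisfying assignment: determiner determiner verb adverb conjunction determiner adverb conjunction noun determiner.
Rule-by-rule: rule 1 ✓; rule 2 ✓; rule 3 ✓.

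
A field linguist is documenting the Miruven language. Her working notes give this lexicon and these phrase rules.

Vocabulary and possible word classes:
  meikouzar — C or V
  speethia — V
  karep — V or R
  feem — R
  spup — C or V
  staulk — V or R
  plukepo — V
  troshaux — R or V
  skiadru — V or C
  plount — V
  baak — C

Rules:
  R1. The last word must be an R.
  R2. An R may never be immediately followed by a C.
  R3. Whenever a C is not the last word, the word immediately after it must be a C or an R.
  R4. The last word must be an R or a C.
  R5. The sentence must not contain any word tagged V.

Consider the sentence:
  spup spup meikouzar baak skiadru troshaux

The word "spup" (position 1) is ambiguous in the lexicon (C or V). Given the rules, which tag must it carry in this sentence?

C

Candidates per position — 1:spup {C,V}; 2:spup {C,V}; 3:meikouzar {C,V}; 4:baak {C}; 5:skiadru {V,C}; 6:troshaux {R,V}.
If word 1 were V, no tagging could satisfy rule 5; so word 1 is C.
If word 2 were V, no tagging could satisfy rule 3; so word 2 is C.
If word 3 were V, no tagging could satisfy rule 3; so word 3 is C.
If word 5 were V, no tagging could satisfy rule 3; so word 5 is C.
If word 6 were V, no tagging could satisfy rule 1; so word 6 is R.
The only consistent sequence is: C C C C C R.
Check: rule 1 ✓; rule 2 ✓; rule 3 ✓; rule 4 ✓; rule 5 ✓.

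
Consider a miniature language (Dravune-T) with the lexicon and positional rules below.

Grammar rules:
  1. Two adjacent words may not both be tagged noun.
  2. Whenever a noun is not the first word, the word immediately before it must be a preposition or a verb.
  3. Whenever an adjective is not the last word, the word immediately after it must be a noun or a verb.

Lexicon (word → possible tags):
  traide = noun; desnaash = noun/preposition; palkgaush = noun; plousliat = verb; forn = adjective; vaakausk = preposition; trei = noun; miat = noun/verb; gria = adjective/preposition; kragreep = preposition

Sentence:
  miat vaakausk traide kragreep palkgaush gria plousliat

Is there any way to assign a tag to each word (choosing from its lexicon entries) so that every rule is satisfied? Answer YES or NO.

Candidates per position — 1:miat {noun,verb}; 2:vaakausk {preposition}; 3:traide {noun}; 4:kragreep {preposition}; 5:palkgaush {noun}; 6:gria {adjective,preposition}; 7:plousliat {verb}.
One satisfying assignment: verb preposition noun preposition noun adjective verb.
Verifying each rule — rule 1 holds; rule 2 holds; rule 3 holds.

YES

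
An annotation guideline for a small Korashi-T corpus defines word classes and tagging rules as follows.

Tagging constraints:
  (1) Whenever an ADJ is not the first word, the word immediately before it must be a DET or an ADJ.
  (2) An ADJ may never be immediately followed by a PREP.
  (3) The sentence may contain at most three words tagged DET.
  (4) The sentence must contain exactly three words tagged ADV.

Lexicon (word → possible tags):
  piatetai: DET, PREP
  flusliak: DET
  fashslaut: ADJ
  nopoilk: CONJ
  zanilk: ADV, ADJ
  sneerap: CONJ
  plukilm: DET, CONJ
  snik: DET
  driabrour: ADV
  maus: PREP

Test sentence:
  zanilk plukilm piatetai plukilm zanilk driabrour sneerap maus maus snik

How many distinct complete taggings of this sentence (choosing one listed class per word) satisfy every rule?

7

Candidates per position — 1:zanilk {ADV,ADJ}; 2:plukilm {DET,CONJ}; 3:piatetai {DET,PREP}; 4:plukilm {DET,CONJ}; 5:zanilk {ADV,ADJ}; 6:driabrour {ADV}; 7:sneerap {CONJ}; 8:maus {PREP}; 9:maus {PREP}; 10:snik {DET}.
There are 32 candidate sequences in total.
Checking each against the rules leaves 7 sequences.
Count = 7.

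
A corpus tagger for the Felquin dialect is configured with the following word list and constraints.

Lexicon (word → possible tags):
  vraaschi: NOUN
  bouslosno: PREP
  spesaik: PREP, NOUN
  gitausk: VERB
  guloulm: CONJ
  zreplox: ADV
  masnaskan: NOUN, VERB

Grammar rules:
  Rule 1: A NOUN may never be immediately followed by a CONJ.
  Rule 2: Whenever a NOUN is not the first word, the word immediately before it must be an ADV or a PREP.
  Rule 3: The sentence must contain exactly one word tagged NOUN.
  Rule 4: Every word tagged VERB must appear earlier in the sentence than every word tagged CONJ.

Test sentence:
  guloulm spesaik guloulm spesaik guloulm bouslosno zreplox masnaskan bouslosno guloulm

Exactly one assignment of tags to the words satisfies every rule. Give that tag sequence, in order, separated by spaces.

Candidates per position — 1:guloulm {CONJ}; 2:spesaik {PREP,NOUN}; 3:guloulm {CONJ}; 4:spesaik {PREP,NOUN}; 5:guloulm {CONJ}; 6:bouslosno {PREP}; 7:zreplox {ADV}; 8:masnaskan {NOUN,VERB}; 9:bouslosno {PREP}; 10:guloulm {CONJ}.
Word 2 cannot be NOUN — rule 1 would then fail for every completion. It is PREP.
Word 4 cannot be NOUN — rule 1 would then fail for every completion. It is PREP.
Word 8 cannot be VERB — rule 3 would then fail for every completion. It is NOUN.
The only consistent sequence is: CONJ PREP CONJ PREP CONJ PREP ADV NOUN PREP CONJ.
Checking: rule 1 satisfied; rule 2 satisfied; rule 3 satisfied; rule 4 satisfied.

CONJ PREP CONJ PREP CONJ PREP ADV NOUN PREP CONJ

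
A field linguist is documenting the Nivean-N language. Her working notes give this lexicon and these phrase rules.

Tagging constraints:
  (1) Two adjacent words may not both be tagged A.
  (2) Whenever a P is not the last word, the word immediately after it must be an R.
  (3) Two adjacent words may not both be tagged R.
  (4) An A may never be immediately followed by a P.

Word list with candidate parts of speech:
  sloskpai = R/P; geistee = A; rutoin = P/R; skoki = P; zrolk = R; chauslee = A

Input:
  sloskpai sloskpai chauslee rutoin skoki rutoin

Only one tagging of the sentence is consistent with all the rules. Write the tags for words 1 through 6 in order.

P R A R P R

Candidates per position — 1:sloskpai {R,P}; 2:sloskpai {R,P}; 3:chauslee {A}; 4:rutoin {P,R}; 5:skoki {P}; 6:rutoin {P,R}.
Word 2 cannot be P — rule 2 would then fail for every completion. It is R.
Word 4 cannot be P — rule 2 would then fail for every completion. It is R.
Word 6 cannot be P — rule 2 would then fail for every completion. It is R.
Word 1 cannot be R — rule 3 would then fail for every completion. It is P.
The only consistent sequence is: P R A R P R.
Rule-by-rule: rule 1 holds; rule 2 holds; rule 3 holds; rule 4 holds.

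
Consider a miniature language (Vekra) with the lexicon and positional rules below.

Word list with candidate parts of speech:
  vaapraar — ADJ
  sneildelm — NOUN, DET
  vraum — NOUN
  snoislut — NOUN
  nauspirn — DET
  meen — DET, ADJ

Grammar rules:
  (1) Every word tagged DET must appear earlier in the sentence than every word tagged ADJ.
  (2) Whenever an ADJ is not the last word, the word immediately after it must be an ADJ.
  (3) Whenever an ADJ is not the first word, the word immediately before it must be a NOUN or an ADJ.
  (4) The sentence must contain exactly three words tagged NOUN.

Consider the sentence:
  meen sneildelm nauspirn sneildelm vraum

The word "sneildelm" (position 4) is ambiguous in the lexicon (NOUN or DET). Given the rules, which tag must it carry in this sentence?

Candidates per position — 1:meen {DET,ADJ}; 2:sneildelm {NOUN,DET}; 3:nauspirn {DET}; 4:sneildelm {NOUN,DET}; 5:vraum {NOUN}.
Position 1: ADJ is ruled out by rule 1; that leaves DET.
Position 2: DET is ruled out by rule 4; that leaves NOUN.
Position 4: DET is ruled out by rule 4; that leaves NOUN.
So the tagging must be: DET NOUN DET NOUN NOUN.
Checking: rule 1 ok; rule 2 ok; rule 3 ok; rule 4 ok.

NOUN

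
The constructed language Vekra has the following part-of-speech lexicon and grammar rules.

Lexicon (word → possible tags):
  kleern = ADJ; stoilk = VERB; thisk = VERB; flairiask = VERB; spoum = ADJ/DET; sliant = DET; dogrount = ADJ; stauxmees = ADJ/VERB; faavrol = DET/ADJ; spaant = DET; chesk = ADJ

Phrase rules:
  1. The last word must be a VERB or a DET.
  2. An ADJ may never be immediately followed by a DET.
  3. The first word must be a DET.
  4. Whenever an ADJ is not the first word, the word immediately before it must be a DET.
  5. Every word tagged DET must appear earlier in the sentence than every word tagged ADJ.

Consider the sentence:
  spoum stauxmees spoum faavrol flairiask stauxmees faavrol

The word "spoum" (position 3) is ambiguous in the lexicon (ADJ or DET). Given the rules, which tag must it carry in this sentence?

DET

Candidates per position — 1:spoum {ADJ,DET}; 2:stauxmees {ADJ,VERB}; 3:spoum {ADJ,DET}; 4:faavrol {DET,ADJ}; 5:flairiask {VERB}; 6:stauxmees {ADJ,VERB}; 7:faavrol {DET,ADJ}.
Position 1: ADJ is ruled out by rule 3; that leaves DET.
Position 3: ADJ is ruled out by rule 4; that leaves DET.
Position 6: ADJ is ruled out by rule 4; that leaves VERB.
Position 7: ADJ is ruled out by rule 1; that leaves DET.
Position 2: ADJ is ruled out by rule 2; that leaves VERB.
Position 4: ADJ is ruled out by rule 5; that leaves DET.
So the tagging must be: DET VERB DET DET VERB VERB DET.
Rule-by-rule: rule 1 ✓; rule 2 ✓; rule 3 ✓; rule 4 ✓; rule 5 ✓.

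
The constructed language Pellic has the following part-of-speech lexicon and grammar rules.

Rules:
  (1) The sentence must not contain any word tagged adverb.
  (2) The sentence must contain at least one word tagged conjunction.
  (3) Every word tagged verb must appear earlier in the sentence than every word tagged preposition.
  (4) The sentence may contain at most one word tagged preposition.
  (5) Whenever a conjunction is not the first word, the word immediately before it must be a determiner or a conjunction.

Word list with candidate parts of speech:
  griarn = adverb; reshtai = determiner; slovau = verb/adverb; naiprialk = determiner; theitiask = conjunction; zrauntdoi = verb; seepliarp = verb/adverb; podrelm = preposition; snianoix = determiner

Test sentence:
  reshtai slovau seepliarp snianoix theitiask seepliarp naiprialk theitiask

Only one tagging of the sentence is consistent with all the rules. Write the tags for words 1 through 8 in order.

determiner verb verb determiner conjunction verb determiner conjunction

Candidates per position — 1:reshtai {determiner}; 2:slovau {verb,adverb}; 3:seepliarp {verb,adverb}; 4:snianoix {determiner}; 5:theitiask {conjunction}; 6:seepliarp {verb,adverb}; 7:naiprialk {determiner}; 8:theitiask {conjunction}.
Position 2: adverb is ruled out by rule 1; that leaves verb.
Position 3: adverb is ruled out by rule 1; that leaves verb.
Position 6: adverb is ruled out by rule 1; that leaves verb.
The only consistent sequence is: determiner verb verb determiner conjunction verb determiner conjunction.
Rule-by-rule: rule 1 ok; rule 2 ok; rule 3 ok; rule 4 ok; rule 5 ok.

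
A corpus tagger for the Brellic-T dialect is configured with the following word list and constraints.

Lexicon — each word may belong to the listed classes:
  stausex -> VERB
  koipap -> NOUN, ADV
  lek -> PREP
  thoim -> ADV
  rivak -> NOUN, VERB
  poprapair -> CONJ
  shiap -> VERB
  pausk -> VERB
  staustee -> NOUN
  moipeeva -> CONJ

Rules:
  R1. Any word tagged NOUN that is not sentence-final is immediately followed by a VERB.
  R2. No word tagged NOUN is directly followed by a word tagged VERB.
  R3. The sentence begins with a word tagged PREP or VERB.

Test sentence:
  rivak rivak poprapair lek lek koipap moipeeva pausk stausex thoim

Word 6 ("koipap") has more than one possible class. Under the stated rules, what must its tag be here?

ADV

Candidates per position — 1:rivak {NOUN,VERB}; 2:rivak {NOUN,VERB}; 3:poprapair {CONJ}; 4:lek {PREP}; 5:lek {PREP}; 6:koipap {NOUN,ADV}; 7:moipeeva {CONJ}; 8:pausk {VERB}; 9:stausex {VERB}; 10:thoim {ADV}.
Position 1: NOUN is ruled out by rule 3; that leaves VERB.
Position 2: NOUN is ruled out by rule 1; that leaves VERB.
Position 6: NOUN is ruled out by rule 1; that leaves ADV.
So the tagging must be: VERB VERB CONJ PREP PREP ADV CONJ VERB VERB ADV.
Rule-by-rule: rule 1 holds; rule 2 holds; rule 3 holds.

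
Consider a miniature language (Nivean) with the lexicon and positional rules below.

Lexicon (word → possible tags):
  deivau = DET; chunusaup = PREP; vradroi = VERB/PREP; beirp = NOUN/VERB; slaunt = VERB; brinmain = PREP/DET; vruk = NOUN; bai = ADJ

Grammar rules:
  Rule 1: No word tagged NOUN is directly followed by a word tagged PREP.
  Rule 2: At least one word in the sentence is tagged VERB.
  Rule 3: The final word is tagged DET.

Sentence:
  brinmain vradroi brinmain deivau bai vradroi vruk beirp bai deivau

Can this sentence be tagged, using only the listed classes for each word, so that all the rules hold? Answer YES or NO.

Candidates per position — 1:brinmain {PREP,DET}; 2:vradroi {VERB,PREP}; 3:brinmain {PREP,DET}; 4:deivau {DET}; 5:bai {ADJ}; 6:vradroi {VERB,PREP}; 7:vruk {NOUN}; 8:beirp {NOUN,VERB}; 9:bai {ADJ}; 10:deivau {DET}.
One satisfying assignment: DET PREP PREP DET ADJ VERB NOUN NOUN ADJ DET.
Verifying each rule — rule 1 ok; rule 2 ok; rule 3 ok.

YES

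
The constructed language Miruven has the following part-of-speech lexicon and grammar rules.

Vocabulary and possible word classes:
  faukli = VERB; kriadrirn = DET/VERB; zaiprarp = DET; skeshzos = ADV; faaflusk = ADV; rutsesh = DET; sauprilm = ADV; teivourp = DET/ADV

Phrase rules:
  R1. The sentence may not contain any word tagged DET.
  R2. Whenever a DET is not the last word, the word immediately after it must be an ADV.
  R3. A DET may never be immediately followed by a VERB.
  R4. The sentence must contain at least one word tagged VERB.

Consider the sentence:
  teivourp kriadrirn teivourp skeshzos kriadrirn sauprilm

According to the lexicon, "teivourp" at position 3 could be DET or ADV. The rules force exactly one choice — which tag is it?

Candidates per position — 1:teivourp {DET,ADV}; 2:kriadrirn {DET,VERB}; 3:teivourp {DET,ADV}; 4:skeshzos {ADV}; 5:kriadrirn {DET,VERB}; 6:sauprilm {ADV}.
At position 1, choosing DET makes rule 1 impossible to satisfy; hence ADV.
At position 2, choosing DET makes rule 1 impossible to satisfy; hence VERB.
At position 3, choosing DET makes rule 1 impossible to satisfy; hence ADV.
At position 5, choosing DET makes rule 1 impossible to satisfy; hence VERB.
So the tagging must be: ADV VERB ADV ADV VERB ADV.
Rule-by-rule: rule 1 ✓; rule 2 ✓; rule 3 ✓; rule 4 ✓.

ADV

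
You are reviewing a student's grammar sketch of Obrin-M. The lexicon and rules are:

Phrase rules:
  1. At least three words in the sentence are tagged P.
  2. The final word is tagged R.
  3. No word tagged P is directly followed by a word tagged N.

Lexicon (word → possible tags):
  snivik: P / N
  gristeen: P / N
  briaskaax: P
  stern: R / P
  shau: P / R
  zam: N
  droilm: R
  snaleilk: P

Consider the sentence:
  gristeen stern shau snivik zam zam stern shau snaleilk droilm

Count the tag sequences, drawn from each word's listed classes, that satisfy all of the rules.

Candidates per position — 1:gristeen {P,N}; 2:stern {R,P}; 3:shau {P,R}; 4:snivik {P,N}; 5:zam {N}; 6:zam {N}; 7:stern {R,P}; 8:shau {P,R}; 9:snaleilk {P}; 10:droilm {R}.
There are 64 candidate sequences in total.
Checking each against the rules leaves 11 sequences.
Count = 11.

11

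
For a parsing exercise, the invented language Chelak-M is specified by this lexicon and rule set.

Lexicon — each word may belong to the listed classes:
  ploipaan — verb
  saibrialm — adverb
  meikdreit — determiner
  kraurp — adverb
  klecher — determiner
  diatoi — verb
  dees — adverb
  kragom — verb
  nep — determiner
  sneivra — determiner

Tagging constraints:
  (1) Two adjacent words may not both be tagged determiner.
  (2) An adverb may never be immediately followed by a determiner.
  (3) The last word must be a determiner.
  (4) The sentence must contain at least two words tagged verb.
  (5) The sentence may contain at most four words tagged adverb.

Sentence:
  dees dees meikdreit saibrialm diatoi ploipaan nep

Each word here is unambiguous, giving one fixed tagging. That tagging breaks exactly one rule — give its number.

2

Fixed tagging: adverb adverb determiner adverb verb verb determiner.
Applying the rules: R1 ok, R2 fails, R3 ok, R4 ok, R5 ok.
Only rule 2 fails.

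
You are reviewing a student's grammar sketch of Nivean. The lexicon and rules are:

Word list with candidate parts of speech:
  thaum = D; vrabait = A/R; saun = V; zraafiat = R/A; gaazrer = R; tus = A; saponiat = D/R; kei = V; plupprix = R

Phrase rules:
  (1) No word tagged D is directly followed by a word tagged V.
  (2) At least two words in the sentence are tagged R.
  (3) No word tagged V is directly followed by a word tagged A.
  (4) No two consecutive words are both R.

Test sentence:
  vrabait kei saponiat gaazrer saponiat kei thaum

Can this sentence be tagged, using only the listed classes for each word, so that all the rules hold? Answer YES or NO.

Candidates per position — 1:vrabait {A,R}; 2:kei {V}; 3:saponiat {D,R}; 4:gaazrer {R}; 5:saponiat {D,R}; 6:kei {V}; 7:thaum {D}.
Every candidate sequence violates at least one rule; no consistent tagging exists.

NO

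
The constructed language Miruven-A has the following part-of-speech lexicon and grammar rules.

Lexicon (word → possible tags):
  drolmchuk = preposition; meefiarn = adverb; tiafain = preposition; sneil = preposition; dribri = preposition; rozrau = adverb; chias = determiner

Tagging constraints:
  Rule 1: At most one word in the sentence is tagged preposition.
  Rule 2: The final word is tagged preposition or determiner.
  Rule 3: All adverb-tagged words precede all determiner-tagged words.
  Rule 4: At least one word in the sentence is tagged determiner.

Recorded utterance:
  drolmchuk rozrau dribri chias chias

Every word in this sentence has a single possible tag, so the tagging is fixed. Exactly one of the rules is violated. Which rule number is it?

1

Fixed tagging: preposition adverb preposition determiner determiner.
Applying the rules: R1 violated, R2 holds, R3 holds, R4 holds.
Only rule 1 fails.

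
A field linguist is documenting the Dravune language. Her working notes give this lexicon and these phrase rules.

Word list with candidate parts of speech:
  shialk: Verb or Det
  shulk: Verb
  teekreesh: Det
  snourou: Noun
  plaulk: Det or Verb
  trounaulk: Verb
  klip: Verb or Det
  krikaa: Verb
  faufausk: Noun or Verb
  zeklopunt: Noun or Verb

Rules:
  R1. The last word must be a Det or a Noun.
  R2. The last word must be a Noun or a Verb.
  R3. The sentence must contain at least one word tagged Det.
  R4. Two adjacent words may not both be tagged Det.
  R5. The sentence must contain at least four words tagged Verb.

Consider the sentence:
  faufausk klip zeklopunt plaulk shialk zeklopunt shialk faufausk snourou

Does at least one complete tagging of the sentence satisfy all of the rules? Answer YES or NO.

Candidates per position — 1:faufausk {Noun,Verb}; 2:klip {Verb,Det}; 3:zeklopunt {Noun,Verb}; 4:plaulk {Det,Verb}; 5:shialk {Verb,Det}; 6:zeklopunt {Noun,Verb}; 7:shialk {Verb,Det}; 8:faufausk {Noun,Verb}; 9:snourou {Noun}.
One satisfying assignment: Verb Verb Noun Verb Verb Verb Det Verb Noun.
Check: rule 1 holds; rule 2 holds; rule 3 holds; rule 4 holds; rule 5 holds.

YES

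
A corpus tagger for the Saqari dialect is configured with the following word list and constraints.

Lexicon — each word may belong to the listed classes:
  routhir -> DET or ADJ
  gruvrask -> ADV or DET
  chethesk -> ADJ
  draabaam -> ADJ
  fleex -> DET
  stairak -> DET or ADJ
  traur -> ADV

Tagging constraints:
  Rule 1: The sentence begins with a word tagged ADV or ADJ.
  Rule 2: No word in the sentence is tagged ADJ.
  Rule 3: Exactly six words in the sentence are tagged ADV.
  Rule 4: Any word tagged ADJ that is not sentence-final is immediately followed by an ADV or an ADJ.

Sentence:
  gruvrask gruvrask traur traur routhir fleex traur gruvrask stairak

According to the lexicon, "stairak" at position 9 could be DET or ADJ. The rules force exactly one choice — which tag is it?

DET

Candidates per position — 1:gruvrask {ADV,DET}; 2:gruvrask {ADV,DET}; 3:traur {ADV}; 4:traur {ADV}; 5:routhir {DET,ADJ}; 6:fleex {DET}; 7:traur {ADV}; 8:gruvrask {ADV,DET}; 9:stairak {DET,ADJ}.
If word 1 were DET, no tagging could satisfy rule 1; so word 1 is ADV.
If word 2 were DET, no tagging could satisfy rule 3; so word 2 is ADV.
If word 5 were ADJ, no tagging could satisfy rule 2; so word 5 is DET.
If word 8 were DET, no tagging could satisfy rule 3; so word 8 is ADV.
If word 9 were ADJ, no tagging could satisfy rule 2; so word 9 is DET.
So the tagging must be: ADV ADV ADV ADV DET DET ADV ADV DET.
Verifying each rule — rule 1 ok; rule 2 ok; rule 3 ok; rule 4 ok.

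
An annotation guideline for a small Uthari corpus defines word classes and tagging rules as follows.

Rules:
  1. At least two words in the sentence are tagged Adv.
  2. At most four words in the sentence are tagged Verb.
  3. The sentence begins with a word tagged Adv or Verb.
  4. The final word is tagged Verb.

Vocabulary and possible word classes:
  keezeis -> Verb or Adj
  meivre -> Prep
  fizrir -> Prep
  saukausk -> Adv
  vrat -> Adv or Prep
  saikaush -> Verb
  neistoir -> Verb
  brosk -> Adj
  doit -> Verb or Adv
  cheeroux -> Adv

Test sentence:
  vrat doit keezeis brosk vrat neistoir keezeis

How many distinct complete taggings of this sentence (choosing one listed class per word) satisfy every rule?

6

Candidates per position — 1:vrat {Adv,Prep}; 2:doit {Verb,Adv}; 3:keezeis {Verb,Adj}; 4:brosk {Adj}; 5:vrat {Adv,Prep}; 6:neistoir {Verb}; 7:keezeis {Verb,Adj}.
There are 32 candidate sequences in total.
Checking each against the rules leaves 6 sequences.
Count = 6.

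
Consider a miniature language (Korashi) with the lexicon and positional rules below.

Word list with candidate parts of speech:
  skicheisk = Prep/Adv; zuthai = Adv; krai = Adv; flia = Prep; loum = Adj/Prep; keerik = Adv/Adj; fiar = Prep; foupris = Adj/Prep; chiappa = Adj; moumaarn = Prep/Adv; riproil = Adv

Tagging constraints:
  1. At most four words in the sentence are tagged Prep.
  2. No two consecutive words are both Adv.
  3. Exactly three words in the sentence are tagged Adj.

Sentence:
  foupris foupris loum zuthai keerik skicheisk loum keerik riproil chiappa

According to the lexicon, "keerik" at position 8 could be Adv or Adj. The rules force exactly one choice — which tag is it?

Candidates per position — 1:foupris {Adj,Prep}; 2:foupris {Adj,Prep}; 3:loum {Adj,Prep}; 4:zuthai {Adv}; 5:keerik {Adv,Adj}; 6:skicheisk {Prep,Adv}; 7:loum {Adj,Prep}; 8:keerik {Adv,Adj}; 9:riproil {Adv}; 10:chiappa {Adj}.
Position 5: tagging it Adv would leave rule 2 unsatisfiable, so it must be Adj.
Position 8: tagging it Adv would leave rule 2 unsatisfiable, so it must be Adj.
Position 1: tagging it Adj would leave rule 3 unsatisfiable, so it must be Prep.
Position 2: tagging it Adj would leave rule 3 unsatisfiable, so it must be Prep.
Position 3: tagging it Adj would leave rule 3 unsatisfiable, so it must be Prep.
Position 7: tagging it Adj would leave rule 3 unsatisfiable, so it must be Prep.
Position 6: tagging it Prep would leave rule 1 unsatisfiable, so it must be Adv.
That leaves exactly one tagging: Prep Prep Prep Adv Adj Adv Prep Adj Adv Adj.
Checking: rule 1 ok; rule 2 ok; rule 3 ok.

Adj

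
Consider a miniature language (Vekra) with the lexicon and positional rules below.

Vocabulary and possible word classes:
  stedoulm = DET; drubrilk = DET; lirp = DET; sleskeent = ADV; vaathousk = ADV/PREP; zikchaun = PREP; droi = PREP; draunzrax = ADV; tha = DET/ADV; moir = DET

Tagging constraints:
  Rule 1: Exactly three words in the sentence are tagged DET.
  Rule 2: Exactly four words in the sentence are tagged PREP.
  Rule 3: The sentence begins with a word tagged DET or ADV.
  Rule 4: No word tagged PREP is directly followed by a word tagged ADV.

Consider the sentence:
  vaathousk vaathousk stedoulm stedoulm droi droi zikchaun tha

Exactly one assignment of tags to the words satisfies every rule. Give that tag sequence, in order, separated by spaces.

Candidates per position — 1:vaathousk {ADV,PREP}; 2:vaathousk {ADV,PREP}; 3:stedoulm {DET}; 4:stedoulm {DET}; 5:droi {PREP}; 6:droi {PREP}; 7:zikchaun {PREP}; 8:tha {DET,ADV}.
Position 1: PREP is ruled out by rule 3; that leaves ADV.
Position 2: ADV is ruled out by rule 2; that leaves PREP.
Position 8: ADV is ruled out by rule 1; that leaves DET.
So the tagging must be: ADV PREP DET DET PREP PREP PREP DET.
Check: rule 1 holds; rule 2 holds; rule 3 holds; rule 4 holds.

ADV PREP DET DET PREP PREP PREP DET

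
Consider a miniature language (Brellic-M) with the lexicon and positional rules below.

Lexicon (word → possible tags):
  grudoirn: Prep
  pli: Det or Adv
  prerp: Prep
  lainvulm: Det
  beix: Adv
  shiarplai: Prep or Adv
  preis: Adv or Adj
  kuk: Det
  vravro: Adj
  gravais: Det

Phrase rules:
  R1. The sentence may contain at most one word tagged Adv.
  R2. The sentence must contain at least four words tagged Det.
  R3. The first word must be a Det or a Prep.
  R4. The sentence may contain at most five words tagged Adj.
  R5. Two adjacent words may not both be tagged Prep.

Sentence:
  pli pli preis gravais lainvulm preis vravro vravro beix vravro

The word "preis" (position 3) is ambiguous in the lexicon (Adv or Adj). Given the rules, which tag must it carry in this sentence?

Candidates per position — 1:pli {Det,Adv}; 2:pli {Det,Adv}; 3:preis {Adv,Adj}; 4:gravais {Det}; 5:lainvulm {Det}; 6:preis {Adv,Adj}; 7:vravro {Adj}; 8:vravro {Adj}; 9:beix {Adv}; 10:vravro {Adj}.
Word 1 cannot be Adv — rule 1 would then fail for every completion. It is Det.
Word 2 cannot be Adv — rule 1 would then fail for every completion. It is Det.
Word 3 cannot be Adv — rule 1 would then fail for every completion. It is Adj.
Word 6 cannot be Adv — rule 1 would then fail for every completion. It is Adj.
The unique satisfying tagging is: Det Det Adj Det Det Adj Adj Adj Adv Adj.
Checking: rule 1 ✓; rule 2 ✓; rule 3 ✓; rule 4 ✓; rule 5 ✓.

Adj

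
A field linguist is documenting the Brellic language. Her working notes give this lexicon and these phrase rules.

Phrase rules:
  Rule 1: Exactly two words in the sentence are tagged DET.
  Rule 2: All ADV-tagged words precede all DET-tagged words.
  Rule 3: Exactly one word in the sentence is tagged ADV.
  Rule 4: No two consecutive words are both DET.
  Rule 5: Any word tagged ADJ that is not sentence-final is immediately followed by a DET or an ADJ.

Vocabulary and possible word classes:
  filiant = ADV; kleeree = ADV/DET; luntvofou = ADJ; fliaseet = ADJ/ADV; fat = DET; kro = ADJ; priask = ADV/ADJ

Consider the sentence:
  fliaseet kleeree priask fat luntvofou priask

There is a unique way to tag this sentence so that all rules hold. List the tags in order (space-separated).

ADV DET ADJ DET ADJ ADJ

Candidates per position — 1:fliaseet {ADJ,ADV}; 2:kleeree {ADV,DET}; 3:priask {ADV,ADJ}; 4:fat {DET}; 5:luntvofou {ADJ}; 6:priask {ADV,ADJ}.
At position 2, choosing ADV makes rule 1 impossible to satisfy; hence DET.
At position 3, choosing ADV makes rule 2 impossible to satisfy; hence ADJ.
At position 6, choosing ADV makes rule 2 impossible to satisfy; hence ADJ.
At position 1, choosing ADJ makes rule 3 impossible to satisfy; hence ADV.
The only consistent sequence is: ADV DET ADJ DET ADJ ADJ.
Check: rule 1 ok; rule 2 ok; rule 3 ok; rule 4 ok; rule 5 ok.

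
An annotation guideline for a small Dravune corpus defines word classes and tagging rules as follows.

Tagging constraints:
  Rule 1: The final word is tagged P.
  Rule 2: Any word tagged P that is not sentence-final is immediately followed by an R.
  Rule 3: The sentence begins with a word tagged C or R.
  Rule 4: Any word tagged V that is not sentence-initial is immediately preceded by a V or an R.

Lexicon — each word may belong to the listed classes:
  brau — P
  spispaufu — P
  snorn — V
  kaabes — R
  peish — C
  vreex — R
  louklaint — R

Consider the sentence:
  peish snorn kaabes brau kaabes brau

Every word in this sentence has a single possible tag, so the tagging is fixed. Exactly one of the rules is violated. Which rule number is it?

4

Fixed tagging: C V R P R P.
Rule check: R1 pass, R2 pass, R3 pass, R4 fail.
Only rule 4 fails.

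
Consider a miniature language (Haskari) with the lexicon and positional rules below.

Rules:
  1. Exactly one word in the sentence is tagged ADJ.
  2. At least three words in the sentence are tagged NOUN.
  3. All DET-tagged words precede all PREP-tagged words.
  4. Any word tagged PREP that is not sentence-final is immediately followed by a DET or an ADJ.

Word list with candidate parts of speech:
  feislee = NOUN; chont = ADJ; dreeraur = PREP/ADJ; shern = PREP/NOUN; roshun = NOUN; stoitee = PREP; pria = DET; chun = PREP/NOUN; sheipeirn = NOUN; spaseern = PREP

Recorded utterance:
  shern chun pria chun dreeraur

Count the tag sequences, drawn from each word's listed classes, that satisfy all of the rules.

1

Candidates per position — 1:shern {PREP,NOUN}; 2:chun {PREP,NOUN}; 3:pria {DET}; 4:chun {PREP,NOUN}; 5:dreeraur {PREP,ADJ}.
There are 16 candidate sequences in total.
The sequences that satisfy every rule: NOUN NOUN DET NOUN ADJ.
Count = 1.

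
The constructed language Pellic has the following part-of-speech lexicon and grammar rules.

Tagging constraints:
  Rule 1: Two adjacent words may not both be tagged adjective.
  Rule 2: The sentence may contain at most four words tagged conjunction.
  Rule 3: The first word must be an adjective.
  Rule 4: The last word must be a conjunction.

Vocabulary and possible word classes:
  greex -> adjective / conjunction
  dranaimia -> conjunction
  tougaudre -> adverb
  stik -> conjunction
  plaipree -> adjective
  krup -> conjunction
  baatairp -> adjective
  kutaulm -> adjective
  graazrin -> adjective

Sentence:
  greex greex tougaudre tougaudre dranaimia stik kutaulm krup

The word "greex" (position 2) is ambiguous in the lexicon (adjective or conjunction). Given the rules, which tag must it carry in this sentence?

Candidates per position — 1:greex {adjective,conjunction}; 2:greex {adjective,conjunction}; 3:tougaudre {adverb}; 4:tougaudre {adverb}; 5:dranaimia {conjunction}; 6:stik {conjunction}; 7:kutaulm {adjective}; 8:krup {conjunction}.
At position 1, choosing conjunction makes rule 3 impossible to satisfy; hence adjective.
At position 2, choosing adjective makes rule 1 impossible to satisfy; hence conjunction.
The only consistent sequence is: adjective conjunction adverb adverb conjunction conjunction adjective conjunction.
Checking: rule 1 satisfied; rule 2 satisfied; rule 3 satisfied; rule 4 satisfied.

conjunction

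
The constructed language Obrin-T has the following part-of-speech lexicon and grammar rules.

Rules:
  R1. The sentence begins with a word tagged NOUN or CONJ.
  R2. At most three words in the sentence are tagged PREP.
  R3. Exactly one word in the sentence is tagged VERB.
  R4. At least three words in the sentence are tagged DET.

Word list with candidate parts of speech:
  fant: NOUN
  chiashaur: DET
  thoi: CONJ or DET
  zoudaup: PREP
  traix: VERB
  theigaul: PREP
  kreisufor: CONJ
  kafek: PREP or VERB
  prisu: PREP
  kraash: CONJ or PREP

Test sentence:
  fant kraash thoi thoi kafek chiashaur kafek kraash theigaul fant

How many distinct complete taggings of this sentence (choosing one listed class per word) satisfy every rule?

Candidates per position — 1:fant {NOUN}; 2:kraash {CONJ,PREP}; 3:thoi {CONJ,DET}; 4:thoi {CONJ,DET}; 5:kafek {PREP,VERB}; 6:chiashaur {DET}; 7:kafek {PREP,VERB}; 8:kraash {CONJ,PREP}; 9:theigaul {PREP}; 10:fant {NOUN}.
There are 64 candidate sequences in total.
Checking each against the rules leaves 6 sequences.
Count = 6.

6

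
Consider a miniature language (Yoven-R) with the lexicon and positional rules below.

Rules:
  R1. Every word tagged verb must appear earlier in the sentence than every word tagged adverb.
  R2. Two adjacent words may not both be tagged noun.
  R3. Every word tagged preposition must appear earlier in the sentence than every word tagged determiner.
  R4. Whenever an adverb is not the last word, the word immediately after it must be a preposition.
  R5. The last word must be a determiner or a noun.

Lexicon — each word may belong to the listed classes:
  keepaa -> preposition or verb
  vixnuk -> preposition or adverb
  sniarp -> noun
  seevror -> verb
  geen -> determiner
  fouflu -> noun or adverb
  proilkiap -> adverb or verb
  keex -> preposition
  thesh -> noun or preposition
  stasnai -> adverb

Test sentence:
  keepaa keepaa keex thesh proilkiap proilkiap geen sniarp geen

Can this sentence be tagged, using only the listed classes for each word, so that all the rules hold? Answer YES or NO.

YES

Candidates per position — 1:keepaa {preposition,verb}; 2:keepaa {preposition,verb}; 3:keex {preposition}; 4:thesh {noun,preposition}; 5:proilkiap {adverb,verb}; 6:proilkiap {adverb,verb}; 7:geen {determiner}; 8:sniarp {noun}; 9:geen {determiner}.
One satisfying assignment: preposition preposition preposition preposition verb verb determiner noun determiner.
Verifying each rule — rule 1 holds; rule 2 holds; rule 3 holds; rule 4 holds; rule 5 holds.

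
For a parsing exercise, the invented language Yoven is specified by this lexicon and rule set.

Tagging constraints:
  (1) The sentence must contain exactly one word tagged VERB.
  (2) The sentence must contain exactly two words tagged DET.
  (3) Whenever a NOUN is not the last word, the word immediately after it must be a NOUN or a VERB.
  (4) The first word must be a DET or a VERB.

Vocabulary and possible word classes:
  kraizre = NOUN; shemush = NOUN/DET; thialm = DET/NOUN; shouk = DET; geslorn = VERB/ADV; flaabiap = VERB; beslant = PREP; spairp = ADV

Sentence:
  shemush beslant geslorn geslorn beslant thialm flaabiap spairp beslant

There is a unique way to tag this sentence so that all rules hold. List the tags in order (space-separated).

Candidates per position — 1:shemush {NOUN,DET}; 2:beslant {PREP}; 3:geslorn {VERB,ADV}; 4:geslorn {VERB,ADV}; 5:beslant {PREP}; 6:thialm {DET,NOUN}; 7:flaabiap {VERB}; 8:spairp {ADV}; 9:beslant {PREP}.
Position 1: tagging it NOUN would leave rule 2 unsatisfiable, so it must be DET.
Position 3: tagging it VERB would leave rule 1 unsatisfiable, so it must be ADV.
Position 4: tagging it VERB would leave rule 1 unsatisfiable, so it must be ADV.
Position 6: tagging it NOUN would leave rule 2 unsatisfiable, so it must be DET.
The unique satisfying tagging is: DET PREP ADV ADV PREP DET VERB ADV PREP.
Checking: rule 1 ✓; rule 2 ✓; rule 3 ✓; rule 4 ✓.

DET PREP ADV ADV PREP DET VERB ADV PREP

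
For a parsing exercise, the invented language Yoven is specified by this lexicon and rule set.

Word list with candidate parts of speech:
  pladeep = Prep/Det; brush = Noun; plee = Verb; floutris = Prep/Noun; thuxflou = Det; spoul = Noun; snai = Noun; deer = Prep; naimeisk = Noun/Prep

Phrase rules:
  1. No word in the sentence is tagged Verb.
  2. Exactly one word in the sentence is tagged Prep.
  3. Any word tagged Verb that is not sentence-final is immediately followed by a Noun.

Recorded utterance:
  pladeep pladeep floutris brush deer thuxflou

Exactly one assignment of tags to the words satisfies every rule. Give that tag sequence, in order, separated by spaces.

Det Det Noun Noun Prep Det

Candidates per position — 1:pladeep {Prep,Det}; 2:pladeep {Prep,Det}; 3:floutris {Prep,Noun}; 4:brush {Noun}; 5:deer {Prep}; 6:thuxflou {Det}.
Position 1: Prep is ruled out by rule 2; that leaves Det.
Position 2: Prep is ruled out by rule 2; that leaves Det.
Position 3: Prep is ruled out by rule 2; that leaves Noun.
The unique satisfying tagging is: Det Det Noun Noun Prep Det.
Verifying each rule — rule 1 holds; rule 2 holds; rule 3 holds.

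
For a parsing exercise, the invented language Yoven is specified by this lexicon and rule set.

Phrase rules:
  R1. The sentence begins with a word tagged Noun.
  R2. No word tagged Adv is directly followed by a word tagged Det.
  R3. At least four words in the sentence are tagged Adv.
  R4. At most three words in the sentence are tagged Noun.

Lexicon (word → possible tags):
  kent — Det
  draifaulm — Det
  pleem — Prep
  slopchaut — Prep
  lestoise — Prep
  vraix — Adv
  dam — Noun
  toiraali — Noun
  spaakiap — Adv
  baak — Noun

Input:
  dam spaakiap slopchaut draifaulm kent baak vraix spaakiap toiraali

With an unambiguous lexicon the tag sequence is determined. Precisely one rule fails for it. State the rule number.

3

Fixed tagging: Noun Adv Prep Det Det Noun Adv Adv Noun.
Rule check: R1 ✓, R2 ✓, R3 ✗, R4 ✓.
Only rule 3 fails.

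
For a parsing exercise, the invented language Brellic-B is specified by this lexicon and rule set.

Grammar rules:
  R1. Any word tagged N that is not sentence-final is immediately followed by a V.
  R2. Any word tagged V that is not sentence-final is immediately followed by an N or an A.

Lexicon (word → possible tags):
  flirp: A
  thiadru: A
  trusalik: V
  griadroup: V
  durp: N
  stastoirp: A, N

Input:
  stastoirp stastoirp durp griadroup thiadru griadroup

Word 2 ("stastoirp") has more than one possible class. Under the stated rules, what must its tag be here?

A

Candidates per position — 1:stastoirp {A,N}; 2:stastoirp {A,N}; 3:durp {N}; 4:griadroup {V}; 5:thiadru {A}; 6:griadroup {V}.
Position 1: N is ruled out by rule 1; that leaves A.
Position 2: N is ruled out by rule 1; that leaves A.
That leaves exactly one tagging: A A N V A V.
Check: rule 1 ✓; rule 2 ✓.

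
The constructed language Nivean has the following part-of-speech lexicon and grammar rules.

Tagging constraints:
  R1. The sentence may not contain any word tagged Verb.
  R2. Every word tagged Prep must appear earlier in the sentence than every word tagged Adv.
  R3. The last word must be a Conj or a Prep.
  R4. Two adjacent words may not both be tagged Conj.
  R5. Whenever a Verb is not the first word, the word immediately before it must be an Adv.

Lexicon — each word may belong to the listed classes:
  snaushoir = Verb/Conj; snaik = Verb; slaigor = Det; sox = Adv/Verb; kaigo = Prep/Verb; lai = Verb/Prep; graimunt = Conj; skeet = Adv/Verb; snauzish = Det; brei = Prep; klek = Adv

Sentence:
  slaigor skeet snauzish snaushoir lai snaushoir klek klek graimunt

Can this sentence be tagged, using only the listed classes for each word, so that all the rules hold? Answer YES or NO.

NO

Candidates per position — 1:slaigor {Det}; 2:skeet {Adv,Verb}; 3:snauzish {Det}; 4:snaushoir {Verb,Conj}; 5:lai {Verb,Prep}; 6:snaushoir {Verb,Conj}; 7:klek {Adv}; 8:klek {Adv}; 9:graimunt {Conj}.
Every candidate sequence violates at least one rule; no consistent tagging exists.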